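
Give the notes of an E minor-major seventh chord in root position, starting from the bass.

The chord tones are E–G–B–D#. With the root (E) lowest for root position: E, G, B, D#.

E, G, B, D#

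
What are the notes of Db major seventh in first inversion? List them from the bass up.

Db major seventh is Db–F–Ab–C. First inversion puts the third (F) in the bass, with the remaining tones above: F, Ab, C, Db.

F, Ab, C, Db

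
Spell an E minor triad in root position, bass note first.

E minor is E–G–B. Root position puts the root (E) in the bass, with the remaining tones above: E, G, B.

E, G, B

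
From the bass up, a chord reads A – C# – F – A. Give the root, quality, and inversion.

Reducing to letter names: A, C#, F. These stack in thirds as F–A–C# — an F augmented triad.
A is the third of F augmented; third in the bass means first inversion (figured bass 6).

F augmented, first inversion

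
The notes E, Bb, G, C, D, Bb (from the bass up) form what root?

E, Bb, G, C, D are the tones of a C dominant ninth chord (C–E–G–Bb–D), making C the root.

C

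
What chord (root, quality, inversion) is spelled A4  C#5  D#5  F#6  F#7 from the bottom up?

D# half-diminished seventh, second inversion

The distinct note names are A, C#, D#, F#. Stacked in thirds they read D#–F#–A–C#, which is a half-diminished seventh chord on D#.
The lowest note is A, the fifth of the chord, so this is second inversion (figured bass 4/3).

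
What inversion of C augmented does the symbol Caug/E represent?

Caug/E means C augmented with E in the bass. E is the third of C augmented (C–E–G#), so this is first inversion.

first inversion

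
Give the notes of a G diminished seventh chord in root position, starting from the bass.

The chord tones are G–Bb–Db–Fb. With the root (G) lowest for root position: G, Bb, Db, Fb.

G, Bb, Db, Fb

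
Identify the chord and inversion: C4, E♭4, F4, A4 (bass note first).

F dominant seventh, second inversion

Reducing to letter names: C, Eb, F, A. These stack in thirds as F–A–C–Eb — an F dominant seventh chord.
C is the fifth of F dominant seventh; fifth in the bass means second inversion (figured bass 4/3).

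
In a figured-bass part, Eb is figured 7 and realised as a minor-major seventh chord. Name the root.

The figures 7 mean the root of the chord is in the bass. If Eb is the root of a minor-major seventh chord, the root is Eb (chord tones Eb–Gb–Bb–D).

Eb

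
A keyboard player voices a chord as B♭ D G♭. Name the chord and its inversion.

Gb augmented, first inversion

Reducing to letter names: Bb, D, Gb. These stack in thirds as Gb–Bb–D — a Gb augmented triad.
Bb is the third of Gb augmented; third in the bass means first inversion (figured bass 6).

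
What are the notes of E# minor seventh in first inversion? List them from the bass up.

G#, B#, D#, E#

Spelling E# minor seventh: E#–G#–B#–D#. In first inversion the third is bass, giving G#, B#, D#, E# from the bottom.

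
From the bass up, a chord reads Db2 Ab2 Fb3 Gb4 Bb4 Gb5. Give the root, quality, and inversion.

The distinct note names are Db, Ab, Fb, Gb, Bb. Stacked in thirds they read Gb–Bb–Db–Fb–Ab, which is a dominant ninth chord on Gb.
With the fifth (Db) in the bass, the chord is in second inversion.

Gb dominant ninth, second inversion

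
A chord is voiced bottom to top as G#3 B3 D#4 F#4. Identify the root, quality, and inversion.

G# minor seventh, root position

The distinct note names are G#, B, D#, F#. Stacked in thirds they read G#–B–D#–F#, which is a minor seventh chord on G#.
The lowest note is G#, the root of the chord, so this is root position (figured bass 7).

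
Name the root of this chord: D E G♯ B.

D, E, G#, B are the tones of an E dominant seventh chord (E–G#–B–D), making E the root.

E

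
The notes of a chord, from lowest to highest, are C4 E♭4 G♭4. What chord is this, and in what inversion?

C diminished, root position

The distinct note names are C, Eb, Gb. Stacked in thirds they read C–Eb–Gb, which is a diminished triad on C.
With the root (C) in the bass, the chord is in root position (figured bass 5/3).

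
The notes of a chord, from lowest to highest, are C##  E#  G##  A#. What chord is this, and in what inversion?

A# major seventh, first inversion

The distinct note names are C##, E#, G##, A#. Stacked in thirds they read A#–C##–E#–G##, which is a major seventh chord on A#.
C## is the third of A# major seventh; third in the bass means first inversion (figured bass 6/5).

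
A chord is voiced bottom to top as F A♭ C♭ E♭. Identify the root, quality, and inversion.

Reducing to letter names: F, Ab, Cb, Eb. These stack in thirds as F–Ab–Cb–Eb — an F half-diminished seventh chord.
The lowest note is F, the root of the chord, so this is root position (figured bass 7).

F half-diminished seventh, root position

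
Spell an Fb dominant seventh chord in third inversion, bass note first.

Ebb, Fb, Ab, Cb

Fb dominant seventh is Fb–Ab–Cb–Ebb. Third inversion puts the seventh (Ebb) in the bass, with the remaining tones above: Ebb, Fb, Ab, Cb.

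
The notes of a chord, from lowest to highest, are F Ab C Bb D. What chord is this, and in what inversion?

The distinct note names are F, Ab, C, Bb, D. Stacked in thirds they read Bb–D–F–Ab–C, which is a dominant ninth chord on Bb.
F is the fifth of Bb dominant ninth; fifth in the bass means second inversion.

Bb dominant ninth, second inversion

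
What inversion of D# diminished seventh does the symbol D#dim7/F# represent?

D#dim7/F# means D# diminished seventh with F# in the bass. F# is the third of D# diminished seventh (D#–F#–A–C), so this is first inversion.

first inversion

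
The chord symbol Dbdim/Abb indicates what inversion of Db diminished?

second inversion

Dbdim/Abb means Db diminished with Abb in the bass. Abb is the fifth of Db diminished (Db–Fb–Abb), so this is second inversion.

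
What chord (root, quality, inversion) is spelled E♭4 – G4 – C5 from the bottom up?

The distinct note names are Eb, G, C. Stacked in thirds they read C–Eb–G, which is a minor triad on C.
Eb is the third of C minor; third in the bass means first inversion (figured bass 6).

C minor, first inversion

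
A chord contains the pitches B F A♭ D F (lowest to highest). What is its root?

The distinct letter names are B, F, Ab, D. Arranged as a stack of thirds they read B–D–F–Ab, so B is the root (a B diminished seventh chord).

B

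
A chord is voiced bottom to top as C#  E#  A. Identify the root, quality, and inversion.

A augmented, first inversion

Reducing to letter names: C#, E#, A. These stack in thirds as A–C#–E# — an A augmented triad.
C# is the third of A augmented; third in the bass means first inversion (figured bass 6).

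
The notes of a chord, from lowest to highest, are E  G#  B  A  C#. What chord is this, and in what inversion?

The pitch classes E, G#, B, A, C# arrange in thirds as A–C#–E–G#–B: an A major ninth chord.
With the fifth (E) in the bass, the chord is in second inversion.

A major ninth, second inversion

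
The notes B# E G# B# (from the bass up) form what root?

E

Reordering B#, E, G# into stacked thirds gives E–G#–B#; the bottom of that stack, E, is the root.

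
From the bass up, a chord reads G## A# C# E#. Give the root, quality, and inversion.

A# minor-major seventh, third inversion

The distinct note names are G##, A#, C#, E#. Stacked in thirds they read A#–C#–E#–G##, which is a minor-major seventh chord on A#.
The lowest note is G##, the seventh of the chord, so this is third inversion (figured bass 4/2).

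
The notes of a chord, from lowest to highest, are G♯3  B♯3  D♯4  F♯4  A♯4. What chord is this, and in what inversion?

Reducing to letter names: G#, B#, D#, F#, A#. These stack in thirds as G#–B#–D#–F#–A# — a G# dominant ninth chord.
G# is the root of G# dominant ninth; root in the bass means root position.

G# dominant ninth, root position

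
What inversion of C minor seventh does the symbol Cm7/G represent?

Cm7/G means C minor seventh with G in the bass. G is the fifth of C minor seventh (C–Eb–G–Bb), so this is second inversion.

second inversion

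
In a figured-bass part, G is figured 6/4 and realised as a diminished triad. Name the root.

C#

The figures 6/4 mean the fifth of the chord is in the bass. If G is the fifth of a diminished triad, the root is C# (chord tones C#–E–G).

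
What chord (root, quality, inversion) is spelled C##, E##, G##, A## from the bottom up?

A## minor seventh, first inversion

The distinct note names are C##, E##, G##, A##. Stacked in thirds they read A##–C##–E##–G##, which is a minor seventh chord on A##.
C## is the third of A## minor seventh; third in the bass means first inversion (figured bass 6/5).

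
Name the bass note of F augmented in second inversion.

In second inversion the fifth is lowest. For F augmented (F–A–C#) that is C#.

C#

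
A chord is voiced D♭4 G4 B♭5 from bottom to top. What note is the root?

Reordering Db, G, Bb into stacked thirds gives G–Bb–Db; the bottom of that stack, G, is the root.

G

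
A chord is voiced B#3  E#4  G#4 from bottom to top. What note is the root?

B#, E#, G# are the tones of an E# minor triad (E#–G#–B#), making E# the root.

E#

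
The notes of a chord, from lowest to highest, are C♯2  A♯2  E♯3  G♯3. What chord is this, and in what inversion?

Reducing to letter names: C#, A#, E#, G#. These stack in thirds as A#–C#–E#–G# — an A# minor seventh chord.
With the third (C#) in the bass, the chord is in first inversion (figured bass 6/5).

A# minor seventh, first inversion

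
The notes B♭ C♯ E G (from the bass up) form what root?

C#

Reordering Bb, C#, E, G into stacked thirds gives C#–E–G–Bb; the bottom of that stack, C#, is the root.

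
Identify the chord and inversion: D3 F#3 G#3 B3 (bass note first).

G# half-diminished seventh, second inversion

Reducing to letter names: D, F#, G#, B. These stack in thirds as G#–B–D–F# — a G# half-diminished seventh chord.
D is the fifth of G# half-diminished seventh; fifth in the bass means second inversion (figured bass 4/3).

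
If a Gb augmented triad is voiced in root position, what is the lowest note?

Gb augmented is Gb–Bb–D. Root position places the root in the bass: Gb.

Gb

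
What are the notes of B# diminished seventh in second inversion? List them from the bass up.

F#, A, B#, D#

The chord tones are B#–D#–F#–A. With the fifth (F#) lowest for second inversion: F#, A, B#, D#.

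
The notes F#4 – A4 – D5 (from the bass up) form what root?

D

F#, A, D are the tones of a D major triad (D–F#–A), making D the root.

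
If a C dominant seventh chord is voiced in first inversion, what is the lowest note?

The third of C dominant seventh (C–E–G–Bb) is E; that is the bass in first inversion.

E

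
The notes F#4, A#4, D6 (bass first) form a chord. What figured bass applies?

6

The notes F#, A#, D stack in thirds as D–F#–A# — a D augmented triad. The bass F# is the third, so this is first inversion: figured 6.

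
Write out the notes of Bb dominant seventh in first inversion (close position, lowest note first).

D, F, Ab, Bb

Spelling Bb dominant seventh: Bb–D–F–Ab. In first inversion the third is bass, giving D, F, Ab, Bb from the bottom.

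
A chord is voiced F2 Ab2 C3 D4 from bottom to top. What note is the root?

The distinct letter names are F, Ab, C, D. Arranged as a stack of thirds they read D–F–Ab–C, so D is the root (a D half-diminished seventh chord).

D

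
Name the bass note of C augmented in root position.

C

The root of C augmented (C–E–G#) is C; that is the bass in root position.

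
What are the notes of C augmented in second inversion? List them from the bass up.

G#, C, E

C augmented is C–E–G#. Second inversion puts the fifth (G#) in the bass, with the remaining tones above: G#, C, E.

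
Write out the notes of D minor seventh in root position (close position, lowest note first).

D, F, A, C

Spelling D minor seventh: D–F–A–C. In root position the root is bass, giving D, F, A, C from the bottom.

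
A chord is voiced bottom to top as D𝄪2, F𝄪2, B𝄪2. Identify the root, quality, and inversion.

B## diminished, first inversion

The pitch classes D##, F##, B## arrange in thirds as B##–D##–F##: a B## diminished triad.
The lowest note is D##, the third of the chord, so this is first inversion (figured bass 6).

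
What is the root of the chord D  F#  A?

D

The distinct letter names are D, F#, A. Arranged as a stack of thirds they read D–F#–A, so D is the root (a D major triad).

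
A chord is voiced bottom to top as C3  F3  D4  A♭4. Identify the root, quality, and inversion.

D half-diminished seventh, third inversion

The pitch classes C, F, D, Ab arrange in thirds as D–F–Ab–C: a D half-diminished seventh chord.
C is the seventh of D half-diminished seventh; seventh in the bass means third inversion (figured bass 4/2).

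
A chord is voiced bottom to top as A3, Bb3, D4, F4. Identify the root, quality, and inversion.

The pitch classes A, Bb, D, F arrange in thirds as Bb–D–F–A: a Bb major seventh chord.
A is the seventh of Bb major seventh; seventh in the bass means third inversion (figured bass 4/2).

Bb major seventh, third inversion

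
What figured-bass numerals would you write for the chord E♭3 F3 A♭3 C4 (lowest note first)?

4/2

The notes Eb, F, Ab, C stack in thirds as F–Ab–C–Eb — an F minor seventh chord. The bass Eb is the seventh, so this is third inversion: figured 4/2.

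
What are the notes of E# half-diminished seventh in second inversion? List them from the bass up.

B, D#, E#, G#

The chord tones are E#–G#–B–D#. With the fifth (B) lowest for second inversion: B, D#, E#, G#.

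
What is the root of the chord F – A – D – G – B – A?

G

Reordering F, A, D, G, B into stacked thirds gives G–B–D–F–A; the bottom of that stack, G, is the root.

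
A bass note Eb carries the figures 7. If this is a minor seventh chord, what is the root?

Eb

The figures 7 mean the root of the chord is in the bass. If Eb is the root of a minor seventh chord, the root is Eb (chord tones Eb–Gb–Bb–Db).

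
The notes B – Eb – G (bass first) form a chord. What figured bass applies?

The notes B, Eb, G stack in thirds as Eb–G–B — an Eb augmented triad. The bass B is the fifth, so this is second inversion: figured 6/4.

6/4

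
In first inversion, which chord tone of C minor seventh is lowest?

Eb

In first inversion the third is lowest. For C minor seventh (C–Eb–G–Bb) that is Eb.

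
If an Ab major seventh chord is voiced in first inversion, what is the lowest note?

Ab major seventh is Ab–C–Eb–G. First inversion places the third in the bass: C.

C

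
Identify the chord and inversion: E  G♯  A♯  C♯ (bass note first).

The distinct note names are E, G#, A#, C#. Stacked in thirds they read A#–C#–E–G#, which is a half-diminished seventh chord on A#.
With the fifth (E) in the bass, the chord is in second inversion (figured bass 4/3).

A# half-diminished seventh, second inversion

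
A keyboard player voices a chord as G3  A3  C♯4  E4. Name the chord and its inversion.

Reducing to letter names: G, A, C#, E. These stack in thirds as A–C#–E–G — an A dominant seventh chord.
G is the seventh of A dominant seventh; seventh in the bass means third inversion (figured bass 4/2).

A dominant seventh, third inversion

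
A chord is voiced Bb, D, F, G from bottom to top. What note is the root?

Reordering Bb, D, F, G into stacked thirds gives G–Bb–D–F; the bottom of that stack, G, is the root.

G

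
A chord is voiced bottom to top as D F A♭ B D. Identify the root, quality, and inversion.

B diminished seventh, first inversion

The pitch classes D, F, Ab, B arrange in thirds as B–D–F–Ab: a B diminished seventh chord.
The lowest note is D, the third of the chord, so this is first inversion (figured bass 6/5).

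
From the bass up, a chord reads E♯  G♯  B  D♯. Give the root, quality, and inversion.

The pitch classes E#, G#, B, D# arrange in thirds as E#–G#–B–D#: an E# half-diminished seventh chord.
The lowest note is E#, the root of the chord, so this is root position (figured bass 7).

E# half-diminished seventh, root position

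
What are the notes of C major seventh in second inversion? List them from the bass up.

The chord tones are C–E–G–B. With the fifth (G) lowest for second inversion: G, B, C, E.

G, B, C, E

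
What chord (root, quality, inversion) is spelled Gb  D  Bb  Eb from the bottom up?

Reducing to letter names: Gb, D, Bb, Eb. These stack in thirds as Eb–Gb–Bb–D — an Eb minor-major seventh chord.
With the third (Gb) in the bass, the chord is in first inversion (figured bass 6/5).

Eb minor-major seventh, first inversion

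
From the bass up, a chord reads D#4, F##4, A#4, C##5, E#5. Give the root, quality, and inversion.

D# major ninth, root position

The distinct note names are D#, F##, A#, C##, E#. Stacked in thirds they read D#–F##–A#–C##–E#, which is a major ninth chord on D#.
The lowest note is D#, the root of the chord, so this is root position.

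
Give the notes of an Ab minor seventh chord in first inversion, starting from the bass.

Spelling Ab minor seventh: Ab–Cb–Eb–Gb. In first inversion the third is bass, giving Cb, Eb, Gb, Ab from the bottom.

Cb, Eb, Gb, Ab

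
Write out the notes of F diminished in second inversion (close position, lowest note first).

Spelling F diminished: F–Ab–Cb. In second inversion the fifth is bass, giving Cb, F, Ab from the bottom.

Cb, F, Ab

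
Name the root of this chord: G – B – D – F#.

The distinct letter names are G, B, D, F#. Arranged as a stack of thirds they read G–B–D–F#, so G is the root (a G major seventh chord).

G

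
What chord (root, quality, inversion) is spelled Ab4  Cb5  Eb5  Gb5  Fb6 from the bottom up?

Fb major ninth, first inversion

The distinct note names are Ab, Cb, Eb, Gb, Fb. Stacked in thirds they read Fb–Ab–Cb–Eb–Gb, which is a major ninth chord on Fb.
With the third (Ab) in the bass, the chord is in first inversion.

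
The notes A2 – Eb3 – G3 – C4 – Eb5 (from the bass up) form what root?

A

Reordering A, Eb, G, C into stacked thirds gives A–C–Eb–G; the bottom of that stack, A, is the root.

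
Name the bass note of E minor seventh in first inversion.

G

The third of E minor seventh (E–G–B–D) is G; that is the bass in first inversion.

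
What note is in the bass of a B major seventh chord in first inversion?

D#

In first inversion the third is lowest. For B major seventh (B–D#–F#–A#) that is D#.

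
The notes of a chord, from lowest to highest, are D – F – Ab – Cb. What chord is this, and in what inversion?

D diminished seventh, root position

Reducing to letter names: D, F, Ab, Cb. These stack in thirds as D–F–Ab–Cb — a D diminished seventh chord.
D is the root of D diminished seventh; root in the bass means root position (figured bass 7).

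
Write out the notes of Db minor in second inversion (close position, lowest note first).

Ab, Db, Fb

The chord tones are Db–Fb–Ab. With the fifth (Ab) lowest for second inversion: Ab, Db, Fb.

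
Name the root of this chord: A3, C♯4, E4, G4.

Reordering A, C#, E, G into stacked thirds gives A–C#–E–G; the bottom of that stack, A, is the root.

A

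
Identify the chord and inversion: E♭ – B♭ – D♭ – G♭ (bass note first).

The distinct note names are Eb, Bb, Db, Gb. Stacked in thirds they read Eb–Gb–Bb–Db, which is a minor seventh chord on Eb.
With the root (Eb) in the bass, the chord is in root position (figured bass 7).

Eb minor seventh, root position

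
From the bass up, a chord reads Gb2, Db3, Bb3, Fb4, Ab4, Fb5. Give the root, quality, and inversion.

Gb dominant ninth, root position

Reducing to letter names: Gb, Db, Bb, Fb, Ab. These stack in thirds as Gb–Bb–Db–Fb–Ab — a Gb dominant ninth chord.
The lowest note is Gb, the root of the chord, so this is root position.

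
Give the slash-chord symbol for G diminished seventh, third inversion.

Gdim7/Fb

Third inversion of G diminished seventh has the seventh (Fb) in the bass. As a slash chord: Gdim7/Fb.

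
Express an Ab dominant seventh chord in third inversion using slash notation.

Third inversion of Ab dominant seventh has the seventh (Gb) in the bass. As a slash chord: Ab7/Gb.

Ab7/Gb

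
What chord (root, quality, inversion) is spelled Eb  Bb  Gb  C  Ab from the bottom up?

The distinct note names are Eb, Bb, Gb, C, Ab. Stacked in thirds they read Ab–C–Eb–Gb–Bb, which is a dominant ninth chord on Ab.
Eb is the fifth of Ab dominant ninth; fifth in the bass means second inversion.

Ab dominant ninth, second inversion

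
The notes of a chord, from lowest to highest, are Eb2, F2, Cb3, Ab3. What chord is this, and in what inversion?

The pitch classes Eb, F, Cb, Ab arrange in thirds as F–Ab–Cb–Eb: an F half-diminished seventh chord.
The lowest note is Eb, the seventh of the chord, so this is third inversion (figured bass 4/2).

F half-diminished seventh, third inversion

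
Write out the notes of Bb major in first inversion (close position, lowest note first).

The chord tones are Bb–D–F. With the third (D) lowest for first inversion: D, F, Bb.

D, F, Bb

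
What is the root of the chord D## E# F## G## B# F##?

E#

D##, E#, F##, G##, B# are the tones of an E# major ninth chord (E#–G##–B#–D##–F##), making E# the root.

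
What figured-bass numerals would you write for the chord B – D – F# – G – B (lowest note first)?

The notes B, D, F#, G stack in thirds as G–B–D–F# — a G major seventh chord. The bass B is the third, so this is first inversion: figured 6/5.

6/5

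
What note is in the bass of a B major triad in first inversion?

D#

B major is B–D#–F#. First inversion places the third in the bass: D#.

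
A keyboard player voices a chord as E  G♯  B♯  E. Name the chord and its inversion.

The pitch classes E, G#, B# arrange in thirds as E–G#–B#: an E augmented triad.
E is the root of E augmented; root in the bass means root position (figured bass 5/3).

E augmented, root position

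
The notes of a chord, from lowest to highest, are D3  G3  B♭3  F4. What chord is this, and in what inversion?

G minor seventh, second inversion

Reducing to letter names: D, G, Bb, F. These stack in thirds as G–Bb–D–F — a G minor seventh chord.
D is the fifth of G minor seventh; fifth in the bass means second inversion (figured bass 4/3).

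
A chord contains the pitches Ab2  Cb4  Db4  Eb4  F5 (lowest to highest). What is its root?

The distinct letter names are Ab, Cb, Db, Eb, F. Arranged as a stack of thirds they read Db–F–Ab–Cb–Eb, so Db is the root (a Db dominant ninth chord).

Db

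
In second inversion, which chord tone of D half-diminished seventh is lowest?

Ab

In second inversion the fifth is lowest. For D half-diminished seventh (D–F–Ab–C) that is Ab.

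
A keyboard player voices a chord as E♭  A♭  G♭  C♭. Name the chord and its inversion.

The distinct note names are Eb, Ab, Gb, Cb. Stacked in thirds they read Ab–Cb–Eb–Gb, which is a minor seventh chord on Ab.
With the fifth (Eb) in the bass, the chord is in second inversion (figured bass 4/3).

Ab minor seventh, second inversion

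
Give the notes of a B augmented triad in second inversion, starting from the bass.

Spelling B augmented: B–D#–F##. In second inversion the fifth is bass, giving F##, B, D# from the bottom.

F##, B, D#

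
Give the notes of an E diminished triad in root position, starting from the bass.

The chord tones are E–G–Bb. With the root (E) lowest for root position: E, G, Bb.

E, G, Bb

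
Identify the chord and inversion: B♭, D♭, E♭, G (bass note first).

Eb dominant seventh, second inversion

The pitch classes Bb, Db, Eb, G arrange in thirds as Eb–G–Bb–Db: an Eb dominant seventh chord.
With the fifth (Bb) in the bass, the chord is in second inversion (figured bass 4/3).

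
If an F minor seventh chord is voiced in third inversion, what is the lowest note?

Eb

In third inversion the seventh is lowest. For F minor seventh (F–Ab–C–Eb) that is Eb.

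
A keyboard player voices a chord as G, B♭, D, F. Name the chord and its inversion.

G minor seventh, root position

The pitch classes G, Bb, D, F arrange in thirds as G–Bb–D–F: a G minor seventh chord.
G is the root of G minor seventh; root in the bass means root position (figured bass 7).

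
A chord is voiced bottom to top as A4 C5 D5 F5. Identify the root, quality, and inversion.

The pitch classes A, C, D, F arrange in thirds as D–F–A–C: a D minor seventh chord.
The lowest note is A, the fifth of the chord, so this is second inversion (figured bass 4/3).

D minor seventh, second inversion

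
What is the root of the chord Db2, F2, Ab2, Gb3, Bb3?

Gb

Db, F, Ab, Gb, Bb are the tones of a Gb major ninth chord (Gb–Bb–Db–F–Ab), making Gb the root.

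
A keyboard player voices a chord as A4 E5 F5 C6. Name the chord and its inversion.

The distinct note names are A, E, F, C. Stacked in thirds they read F–A–C–E, which is a major seventh chord on F.
The lowest note is A, the third of the chord, so this is first inversion (figured bass 6/5).

F major seventh, first inversion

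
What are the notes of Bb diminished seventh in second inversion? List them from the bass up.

Fb, Abb, Bb, Db

The chord tones are Bb–Db–Fb–Abb. With the fifth (Fb) lowest for second inversion: Fb, Abb, Bb, Db.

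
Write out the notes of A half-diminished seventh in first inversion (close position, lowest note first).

C, Eb, G, A

A half-diminished seventh is A–C–Eb–G. First inversion puts the third (C) in the bass, with the remaining tones above: C, Eb, G, A.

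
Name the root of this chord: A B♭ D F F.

The distinct letter names are A, Bb, D, F. Arranged as a stack of thirds they read Bb–D–F–A, so Bb is the root (a Bb major seventh chord).

Bb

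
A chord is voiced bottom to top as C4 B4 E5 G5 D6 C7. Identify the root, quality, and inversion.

C major ninth, root position

The distinct note names are C, B, E, G, D. Stacked in thirds they read C–E–G–B–D, which is a major ninth chord on C.
The lowest note is C, the root of the chord, so this is root position.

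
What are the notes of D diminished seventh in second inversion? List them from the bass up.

The chord tones are D–F–Ab–Cb. With the fifth (Ab) lowest for second inversion: Ab, Cb, D, F.

Ab, Cb, D, F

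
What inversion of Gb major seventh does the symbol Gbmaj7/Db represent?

second inversion

Gbmaj7/Db means Gb major seventh with Db in the bass. Db is the fifth of Gb major seventh (Gb–Bb–Db–F), so this is second inversion.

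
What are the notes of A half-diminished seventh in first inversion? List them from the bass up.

A half-diminished seventh is A–C–Eb–G. First inversion puts the third (C) in the bass, with the remaining tones above: C, Eb, G, A.

C, Eb, G, A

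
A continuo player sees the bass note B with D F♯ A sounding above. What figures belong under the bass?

The notes B, D, F#, A stack in thirds as B–D–F#–A — a B minor seventh chord. The bass B is the root, so this is root position: figured 7.

7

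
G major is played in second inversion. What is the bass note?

In second inversion the fifth is lowest. For G major (G–B–D) that is D.

D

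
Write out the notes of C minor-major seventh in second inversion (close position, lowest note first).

Spelling C minor-major seventh: C–Eb–G–B. In second inversion the fifth is bass, giving G, B, C, Eb from the bottom.

G, B, C, Eb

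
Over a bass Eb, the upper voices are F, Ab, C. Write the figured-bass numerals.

The notes Eb, F, Ab, C stack in thirds as F–Ab–C–Eb — an F minor seventh chord. The bass Eb is the seventh, so this is third inversion: figured 4/2.

4/2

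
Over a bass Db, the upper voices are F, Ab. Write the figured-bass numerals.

The notes Db, F, Ab stack in thirds as Db–F–Ab — a Db major triad. The bass Db is the root, so this is root position: figured 5/3.

5/3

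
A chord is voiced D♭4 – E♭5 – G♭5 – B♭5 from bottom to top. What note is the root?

Eb

The distinct letter names are Db, Eb, Gb, Bb. Arranged as a stack of thirds they read Eb–Gb–Bb–Db, so Eb is the root (an Eb minor seventh chord).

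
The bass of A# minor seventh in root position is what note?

A#

A# minor seventh is A#–C#–E#–G#. Root position places the root in the bass: A#.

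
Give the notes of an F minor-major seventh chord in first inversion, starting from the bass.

Ab, C, E, F

Spelling F minor-major seventh: F–Ab–C–E. In first inversion the third is bass, giving Ab, C, E, F from the bottom.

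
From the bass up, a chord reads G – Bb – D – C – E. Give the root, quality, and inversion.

The pitch classes G, Bb, D, C, E arrange in thirds as C–E–G–Bb–D: a C dominant ninth chord.
With the fifth (G) in the bass, the chord is in second inversion.

C dominant ninth, second inversion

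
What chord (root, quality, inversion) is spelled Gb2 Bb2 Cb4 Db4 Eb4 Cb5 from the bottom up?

Cb major ninth, second inversion

The distinct note names are Gb, Bb, Cb, Db, Eb. Stacked in thirds they read Cb–Eb–Gb–Bb–Db, which is a major ninth chord on Cb.
With the fifth (Gb) in the bass, the chord is in second inversion.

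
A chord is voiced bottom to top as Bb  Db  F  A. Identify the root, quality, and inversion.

The pitch classes Bb, Db, F, A arrange in thirds as Bb–Db–F–A: a Bb minor-major seventh chord.
Bb is the root of Bb minor-major seventh; root in the bass means root position (figured bass 7).

Bb minor-major seventh, root position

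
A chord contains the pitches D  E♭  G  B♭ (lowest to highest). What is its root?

D, Eb, G, Bb are the tones of an Eb major seventh chord (Eb–G–Bb–D), making Eb the root.

Eb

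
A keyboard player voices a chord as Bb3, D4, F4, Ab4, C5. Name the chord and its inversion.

The distinct note names are Bb, D, F, Ab, C. Stacked in thirds they read Bb–D–F–Ab–C, which is a dominant ninth chord on Bb.
Bb is the root of Bb dominant ninth; root in the bass means root position.

Bb dominant ninth, root position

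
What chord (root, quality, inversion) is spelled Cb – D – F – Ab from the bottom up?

D diminished seventh, third inversion

The distinct note names are Cb, D, F, Ab. Stacked in thirds they read D–F–Ab–Cb, which is a diminished seventh chord on D.
With the seventh (Cb) in the bass, the chord is in third inversion (figured bass 4/2).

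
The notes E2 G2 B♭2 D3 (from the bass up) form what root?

E

E, G, Bb, D are the tones of an E half-diminished seventh chord (E–G–Bb–D), making E the root.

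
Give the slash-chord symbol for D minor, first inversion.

Dm/F

First inversion of D minor has the third (F) in the bass. As a slash chord: Dm/F.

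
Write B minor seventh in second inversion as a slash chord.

Bm7/F#

Second inversion of B minor seventh has the fifth (F#) in the bass. As a slash chord: Bm7/F#.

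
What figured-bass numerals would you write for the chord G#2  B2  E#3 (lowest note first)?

The notes G#, B, E# stack in thirds as E#–G#–B — an E# diminished triad. The bass G# is the third, so this is first inversion: figured 6.

6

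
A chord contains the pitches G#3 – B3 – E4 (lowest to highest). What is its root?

Reordering G#, B, E into stacked thirds gives E–G#–B; the bottom of that stack, E, is the root.

E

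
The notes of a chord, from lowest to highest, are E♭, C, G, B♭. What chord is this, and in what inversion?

C minor seventh, first inversion

Reducing to letter names: Eb, C, G, Bb. These stack in thirds as C–Eb–G–Bb — a C minor seventh chord.
The lowest note is Eb, the third of the chord, so this is first inversion (figured bass 6/5).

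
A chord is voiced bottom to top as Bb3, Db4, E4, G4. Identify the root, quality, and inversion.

The pitch classes Bb, Db, E, G arrange in thirds as E–G–Bb–Db: an E diminished seventh chord.
Bb is the fifth of E diminished seventh; fifth in the bass means second inversion (figured bass 4/3).

E diminished seventh, second inversion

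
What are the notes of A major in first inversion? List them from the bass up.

A major is A–C#–E. First inversion puts the third (C#) in the bass, with the remaining tones above: C#, E, A.

C#, E, A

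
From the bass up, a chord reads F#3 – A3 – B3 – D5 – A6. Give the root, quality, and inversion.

The distinct note names are F#, A, B, D. Stacked in thirds they read B–D–F#–A, which is a minor seventh chord on B.
The lowest note is F#, the fifth of the chord, so this is second inversion (figured bass 4/3).

B minor seventh, second inversion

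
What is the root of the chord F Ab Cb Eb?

F

Reordering F, Ab, Cb, Eb into stacked thirds gives F–Ab–Cb–Eb; the bottom of that stack, F, is the root.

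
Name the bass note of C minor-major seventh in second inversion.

G

The fifth of C minor-major seventh (C–Eb–G–B) is G; that is the bass in second inversion.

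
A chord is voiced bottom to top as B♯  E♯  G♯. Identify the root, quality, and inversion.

The pitch classes B#, E#, G# arrange in thirds as E#–G#–B#: an E# minor triad.
B# is the fifth of E# minor; fifth in the bass means second inversion (figured bass 6/4).

E# minor, second inversion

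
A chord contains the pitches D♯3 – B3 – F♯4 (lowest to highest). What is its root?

D#, B, F# are the tones of a B major triad (B–D#–F#), making B the root.

B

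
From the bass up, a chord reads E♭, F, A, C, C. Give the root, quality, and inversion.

F dominant seventh, third inversion

The pitch classes Eb, F, A, C arrange in thirds as F–A–C–Eb: an F dominant seventh chord.
Eb is the seventh of F dominant seventh; seventh in the bass means third inversion (figured bass 4/2).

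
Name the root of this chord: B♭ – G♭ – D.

Gb

Bb, Gb, D are the tones of a Gb augmented triad (Gb–Bb–D), making Gb the root.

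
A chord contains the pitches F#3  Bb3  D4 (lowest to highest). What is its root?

Bb

Reordering F#, Bb, D into stacked thirds gives Bb–D–F#; the bottom of that stack, Bb, is the root.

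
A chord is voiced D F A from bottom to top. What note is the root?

D

The distinct letter names are D, F, A. Arranged as a stack of thirds they read D–F–A, so D is the root (a D minor triad).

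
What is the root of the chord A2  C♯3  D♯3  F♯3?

D#

A, C#, D#, F# are the tones of a D# half-diminished seventh chord (D#–F#–A–C#), making D# the root.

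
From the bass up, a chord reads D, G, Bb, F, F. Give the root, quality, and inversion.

G minor seventh, second inversion

The pitch classes D, G, Bb, F arrange in thirds as G–Bb–D–F: a G minor seventh chord.
D is the fifth of G minor seventh; fifth in the bass means second inversion (figured bass 4/3).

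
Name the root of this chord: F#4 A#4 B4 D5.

B

Reordering F#, A#, B, D into stacked thirds gives B–D–F#–A#; the bottom of that stack, B, is the root.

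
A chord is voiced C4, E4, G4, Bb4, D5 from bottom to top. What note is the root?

C

The distinct letter names are C, E, G, Bb, D. Arranged as a stack of thirds they read C–E–G–Bb–D, so C is the root (a C dominant ninth chord).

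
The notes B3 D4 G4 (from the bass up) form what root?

G

Reordering B, D, G into stacked thirds gives G–B–D; the bottom of that stack, G, is the root.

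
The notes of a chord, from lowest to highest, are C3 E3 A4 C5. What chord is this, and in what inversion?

A minor, first inversion

The pitch classes C, E, A arrange in thirds as A–C–E: an A minor triad.
The lowest note is C, the third of the chord, so this is first inversion (figured bass 6).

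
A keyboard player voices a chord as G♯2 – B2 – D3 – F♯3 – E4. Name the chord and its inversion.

The pitch classes G#, B, D, F#, E arrange in thirds as E–G#–B–D–F#: an E dominant ninth chord.
The lowest note is G#, the third of the chord, so this is first inversion.

E dominant ninth, first inversion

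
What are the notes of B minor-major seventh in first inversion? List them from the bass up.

The chord tones are B–D–F#–A#. With the third (D) lowest for first inversion: D, F#, A#, B.

D, F#, A#, B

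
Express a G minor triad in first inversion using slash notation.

Gm/Bb

First inversion of G minor has the third (Bb) in the bass. As a slash chord: Gm/Bb.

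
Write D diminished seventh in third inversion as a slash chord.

Ddim7/Cb

Third inversion of D diminished seventh has the seventh (Cb) in the bass. As a slash chord: Ddim7/Cb.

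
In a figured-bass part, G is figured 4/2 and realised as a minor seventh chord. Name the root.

A

The figures 4/2 mean the seventh of the chord is in the bass. If G is the seventh of a minor seventh chord, the root is A (chord tones A–C–E–G).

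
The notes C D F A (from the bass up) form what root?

Reordering C, D, F, A into stacked thirds gives D–F–A–C; the bottom of that stack, D, is the root.

D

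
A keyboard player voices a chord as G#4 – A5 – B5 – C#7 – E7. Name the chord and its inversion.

A major ninth, third inversion

Reducing to letter names: G#, A, B, C#, E. These stack in thirds as A–C#–E–G#–B — an A major ninth chord.
The lowest note is G#, the seventh of the chord, so this is third inversion.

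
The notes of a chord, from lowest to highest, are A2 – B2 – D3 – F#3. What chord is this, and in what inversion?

The distinct note names are A, B, D, F#. Stacked in thirds they read B–D–F#–A, which is a minor seventh chord on B.
The lowest note is A, the seventh of the chord, so this is third inversion (figured bass 4/2).

B minor seventh, third inversion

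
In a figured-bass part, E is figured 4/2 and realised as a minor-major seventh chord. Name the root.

F

The figures 4/2 mean the seventh of the chord is in the bass. If E is the seventh of a minor-major seventh chord, the root is F (chord tones F–Ab–C–E).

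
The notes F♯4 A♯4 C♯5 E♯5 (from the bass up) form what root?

Reordering F#, A#, C#, E# into stacked thirds gives F#–A#–C#–E#; the bottom of that stack, F#, is the root.

F#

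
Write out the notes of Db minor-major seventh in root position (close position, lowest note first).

Db, Fb, Ab, C

Db minor-major seventh is Db–Fb–Ab–C. Root position puts the root (Db) in the bass, with the remaining tones above: Db, Fb, Ab, C.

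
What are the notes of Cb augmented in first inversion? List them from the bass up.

Eb, G, Cb

Cb augmented is Cb–Eb–G. First inversion puts the third (Eb) in the bass, with the remaining tones above: Eb, G, Cb.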